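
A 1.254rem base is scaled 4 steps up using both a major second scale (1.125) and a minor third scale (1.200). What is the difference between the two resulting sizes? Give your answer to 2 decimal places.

Major second: 1.254 × 1.125⁴ = 2.0087rem
Minor third: 1.254 × 1.200⁴ = 2.6003rem
Difference: 2.6003 − 2.0087 = 0.5916rem

0.59rem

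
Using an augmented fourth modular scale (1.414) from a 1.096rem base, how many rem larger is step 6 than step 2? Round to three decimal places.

Step 2: 1.096 × 1.414² = 2.19134rem
Step 6: 1.096 × 1.414⁶ = 8.76006rem
Difference: 8.76006 − 2.19134 = 6.56872rem

6.569rem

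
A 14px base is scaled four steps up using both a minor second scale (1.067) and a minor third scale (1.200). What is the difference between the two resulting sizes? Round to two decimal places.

Minor second: 14.0 × 1.067⁴ = 18.1462px
Minor third: 14.0 × 1.200⁴ = 29.0304px
Difference: 29.0304 − 18.1462 = 10.8842px

10.88px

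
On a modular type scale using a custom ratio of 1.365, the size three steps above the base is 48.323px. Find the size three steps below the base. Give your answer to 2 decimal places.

The gap is -3 − (3) = -6 steps, so the factor is 1.365^-6.
48.323 ÷ 1.365⁶ = 48.323 ÷ 6.46839 ≈ 7.471

7.47px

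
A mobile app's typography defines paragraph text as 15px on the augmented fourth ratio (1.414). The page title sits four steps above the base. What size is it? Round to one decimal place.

60.0px

15.0 × 1.414⁴ = 15.0 × 3.99758 ≈ 59.96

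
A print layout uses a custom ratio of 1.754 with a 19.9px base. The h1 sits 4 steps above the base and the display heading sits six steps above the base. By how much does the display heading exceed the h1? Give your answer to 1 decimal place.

391.1px

Step 4: 19.9 × 1.754⁴ = 188.353px
Step 6: 19.9 × 1.754⁶ = 579.470px
Difference: 579.470 − 188.353 = 391.117px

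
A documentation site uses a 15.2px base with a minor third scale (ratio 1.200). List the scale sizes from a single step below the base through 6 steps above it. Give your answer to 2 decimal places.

Step -1: 15.2 ÷ 1.200 = 12.67
Step 0: 15.2px
Step 1: 15.2 × 1.200 = 18.24
Step 2: 15.2 × 1.200² = 21.89
Step 3: 15.2 × 1.200³ = 26.27
Step 4: 15.2 × 1.200⁴ = 31.52
Step 5: 15.2 × 1.200⁵ = 37.82
Step 6: 15.2 × 1.200⁶ = 45.39

12.67px, 15.20px, 18.24px, 21.89px, 26.27px, 31.52px, 37.82px, 45.39px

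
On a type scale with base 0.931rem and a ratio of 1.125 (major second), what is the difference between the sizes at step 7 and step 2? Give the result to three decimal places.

Step 2: 0.931 × 1.125² = 1.17830rem
Step 7: 0.931 × 1.125⁷ = 2.12333rem
Difference: 2.12333 − 1.17830 = 0.94503rem

0.945rem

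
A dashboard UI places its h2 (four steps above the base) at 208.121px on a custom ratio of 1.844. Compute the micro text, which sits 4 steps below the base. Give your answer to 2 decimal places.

Moving from step +4 to step -4 is 8 steps down, so divide by r⁸.
208.121 ÷ 1.844⁸ = 208.121 ÷ 133.68643 ≈ 1.557

1.56px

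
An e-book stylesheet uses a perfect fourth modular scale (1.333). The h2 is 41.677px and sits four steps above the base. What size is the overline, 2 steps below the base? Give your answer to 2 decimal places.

7.43px

41.677 ÷ 1.333⁶ = 41.677 ÷ 5.61023 ≈ 7.429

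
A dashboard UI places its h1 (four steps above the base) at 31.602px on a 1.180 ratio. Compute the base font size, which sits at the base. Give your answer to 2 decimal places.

31.602 ÷ 1.180⁴ = 31.602 ÷ 1.93878 ≈ 16.300

16.30px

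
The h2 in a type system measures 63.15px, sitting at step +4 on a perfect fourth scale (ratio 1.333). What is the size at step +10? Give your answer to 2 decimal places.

354.29px

Moving from step +4 to step +10 is 6 steps up, so multiply by r⁶.
63.15 × 1.333⁶ = 63.15 × 5.61023 ≈ 354.286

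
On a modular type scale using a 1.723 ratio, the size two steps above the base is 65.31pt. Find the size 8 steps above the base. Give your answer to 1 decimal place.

The gap is 8 − (2) = 6 steps, so the factor is 1.723^6.
65.31 × 1.723⁶ = 65.31 × 26.16445 ≈ 1708.800

1708.8pt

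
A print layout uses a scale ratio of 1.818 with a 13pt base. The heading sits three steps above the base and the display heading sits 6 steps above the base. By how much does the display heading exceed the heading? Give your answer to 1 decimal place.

Step 3: 13.0 × 1.818³ = 78.113pt
Step 6: 13.0 × 1.818⁶ = 469.361pt
Difference: 469.361 − 78.113 = 391.248pt

391.2pt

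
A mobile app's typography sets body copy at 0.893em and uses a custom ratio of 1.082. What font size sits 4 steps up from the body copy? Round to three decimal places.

1.224em

A modular type scale is a geometric sequence: sizeₙ = base × rⁿ.
0.893 × 1.082⁴ = 0.893 × 1.37059 ≈ 1.224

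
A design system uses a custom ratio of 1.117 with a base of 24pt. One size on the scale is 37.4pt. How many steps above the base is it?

4

1.117ⁿ = 37.4 / 24 = 1.5583
n = ln(1.5583) / ln(1.117) = 0.4436 / 0.1106 ≈ 4.01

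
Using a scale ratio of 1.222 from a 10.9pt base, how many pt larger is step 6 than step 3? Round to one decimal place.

16.4pt

Step 3: 10.9 × 1.222³ = 19.890pt
Step 6: 10.9 × 1.222⁶ = 36.296pt
Difference: 36.296 − 19.890 = 16.406pt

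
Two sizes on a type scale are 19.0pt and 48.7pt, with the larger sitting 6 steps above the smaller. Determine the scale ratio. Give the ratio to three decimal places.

r⁶ = 48.7 / 19.0, so r = (48.7/19.0)^(1/6).
r = 2.5632^(1/6) ≈ 1.1698

1.170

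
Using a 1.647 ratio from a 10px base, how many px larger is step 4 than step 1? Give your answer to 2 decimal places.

Step 1: 10.0 × 1.647 = 16.4700px
Step 4: 10.0 × 1.647⁴ = 73.5825px
Difference: 73.5825 − 16.4700 = 57.1125px

57.11px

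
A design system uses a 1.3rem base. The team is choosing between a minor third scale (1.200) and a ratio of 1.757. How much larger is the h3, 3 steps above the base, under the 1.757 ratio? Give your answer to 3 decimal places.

Minor third: 1.3 × 1.200³ = 2.24640rem
At 1.757: 1.3 × 1.757³ = 7.05113rem
Difference: 7.05113 − 2.24640 = 4.80473rem

4.805rem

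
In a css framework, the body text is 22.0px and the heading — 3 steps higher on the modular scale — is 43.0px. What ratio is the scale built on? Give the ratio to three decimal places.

1.250

The ratio satisfies 22.0 × r³ = 43.0, so r = (43.0 / 22.0)^(1/3).
r = 1.9545^(1/3) ≈ 1.2503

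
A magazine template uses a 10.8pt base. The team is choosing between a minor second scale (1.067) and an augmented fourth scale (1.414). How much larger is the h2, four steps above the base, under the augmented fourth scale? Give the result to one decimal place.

Minor second: 10.8 × 1.067⁴ = 13.998pt
Augmented fourth: 10.8 × 1.414⁴ = 43.174pt
Difference: 43.174 − 13.998 = 29.176pt

29.2pt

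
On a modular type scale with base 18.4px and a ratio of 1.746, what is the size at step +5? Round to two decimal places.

Each step on a modular scale multiplies by the ratio, so the size n steps from the base is base × ratioⁿ.
18.4 × 1.746⁵ = 18.4 × 16.22636 ≈ 298.57

298.57px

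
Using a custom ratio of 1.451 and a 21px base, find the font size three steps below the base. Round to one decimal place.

6.9px

Every step multiplies by the scale ratio.
21.0 ÷ 1.451³ = 21.0 ÷ 3.05494 ≈ 6.87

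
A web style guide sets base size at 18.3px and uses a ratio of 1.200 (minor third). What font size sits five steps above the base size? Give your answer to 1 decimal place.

18.3 × 1.200⁵ = 18.3 × 2.48832 ≈ 45.54

45.5px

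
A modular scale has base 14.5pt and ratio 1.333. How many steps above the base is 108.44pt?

7

1.333ⁿ = 108.44 / 14.5 = 7.4786
n = ln(7.4786) / ln(1.333) = 2.0120 / 0.2874 ≈ 7.00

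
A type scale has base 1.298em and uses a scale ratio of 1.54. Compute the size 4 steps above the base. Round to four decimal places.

1.298 × 1.54⁴ = 1.298 × 5.62449 ≈ 7.3006

7.3006em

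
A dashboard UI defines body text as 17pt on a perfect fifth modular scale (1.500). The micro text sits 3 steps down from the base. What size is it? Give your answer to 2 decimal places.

17.0 ÷ 1.500³ = 17.0 ÷ 3.37500 ≈ 5.04

5.04pt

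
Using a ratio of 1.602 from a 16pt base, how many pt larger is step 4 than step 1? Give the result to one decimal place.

79.8pt

Step 1: 16.0 × 1.602 = 25.632pt
Step 4: 16.0 × 1.602⁴ = 105.383pt
Difference: 105.383 − 25.632 = 79.751pt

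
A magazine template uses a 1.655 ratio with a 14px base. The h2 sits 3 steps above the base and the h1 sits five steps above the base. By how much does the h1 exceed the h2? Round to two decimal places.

Step 3: 14.0 × 1.655³ = 63.4632px
Step 5: 14.0 × 1.655⁵ = 173.8273px
Difference: 173.8273 − 63.4632 = 110.3641px

110.36px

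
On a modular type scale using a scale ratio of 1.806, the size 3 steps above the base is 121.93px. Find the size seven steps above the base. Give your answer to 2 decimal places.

121.93 × 1.806⁴ = 121.93 × 10.63827 ≈ 1297.124

1297.12px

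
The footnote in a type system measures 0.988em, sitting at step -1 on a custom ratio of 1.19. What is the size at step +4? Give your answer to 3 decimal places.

2.358em

0.988 × 1.19⁵ = 0.988 × 2.38635 ≈ 2.358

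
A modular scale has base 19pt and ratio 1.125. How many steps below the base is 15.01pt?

1.125ⁿ = 19 / 15.01 = 1.2658
n = ln(1.2658) / ln(1.125) = 0.2357 / 0.1178 ≈ 2.00

2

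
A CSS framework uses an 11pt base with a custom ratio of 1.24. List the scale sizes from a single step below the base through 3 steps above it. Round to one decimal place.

Step -1: 11.0 ÷ 1.24 = 8.9
Step 0: 11pt
Step 1: 11.0 × 1.24 = 13.6
Step 2: 11.0 × 1.24² = 16.9
Step 3: 11.0 × 1.24³ = 21.0

8.9pt, 11.0pt, 13.6pt, 16.9pt, 21.0pt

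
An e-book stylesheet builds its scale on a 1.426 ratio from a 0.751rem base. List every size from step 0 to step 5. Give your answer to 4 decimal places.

0.7510rem, 1.0709rem, 1.5271rem, 2.1777rem, 3.1054rem, 4.4283rem

Step 0: 0.751rem
Step 1: 0.751 × 1.426 = 1.0709
Step 2: 0.751 × 1.426² = 1.5271
Step 3: 0.751 × 1.426³ = 2.1777
Step 4: 0.751 × 1.426⁴ = 3.1054
Step 5: 0.751 × 1.426⁵ = 4.4283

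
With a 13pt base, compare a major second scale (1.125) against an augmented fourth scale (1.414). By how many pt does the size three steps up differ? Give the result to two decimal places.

18.24pt

Major second: 13.0 × 1.125³ = 18.5098pt
Augmented fourth: 13.0 × 1.414³ = 36.7529pt
Difference: 36.7529 − 18.5098 = 18.2431pt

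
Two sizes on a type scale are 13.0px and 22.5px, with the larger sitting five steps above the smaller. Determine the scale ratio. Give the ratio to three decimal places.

r⁵ = 22.5 / 13.0, so r = (22.5/13.0)^(1/5).
r = 1.7308^(1/5) ≈ 1.1160

1.116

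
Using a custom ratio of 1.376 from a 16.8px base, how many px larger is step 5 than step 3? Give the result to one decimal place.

Step 3: 16.8 × 1.376³ = 43.769px
Step 5: 16.8 × 1.376⁵ = 82.871px
Difference: 82.871 − 43.769 = 39.102px

39.1px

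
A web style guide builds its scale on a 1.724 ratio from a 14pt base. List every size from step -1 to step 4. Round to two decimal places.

Step -1: 14.0 ÷ 1.724 = 8.12
Step 0: 14pt
Step 1: 14.0 × 1.724 = 24.14
Step 2: 14.0 × 1.724² = 41.61
Step 3: 14.0 × 1.724³ = 71.74
Step 4: 14.0 × 1.724⁴ = 123.67

8.12pt, 14.00pt, 24.14pt, 41.61pt, 71.74pt, 123.67pt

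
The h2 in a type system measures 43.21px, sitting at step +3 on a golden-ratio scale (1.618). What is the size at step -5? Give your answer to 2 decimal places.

0.92px

The gap is -5 − (3) = -8 steps, so the factor is 1.618^-8.
43.21 ÷ 1.618⁸ = 43.21 ÷ 46.97082 ≈ 0.920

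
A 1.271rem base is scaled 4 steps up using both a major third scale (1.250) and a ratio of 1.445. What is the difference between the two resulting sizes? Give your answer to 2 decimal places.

2.44rem

Major third: 1.271 × 1.250⁴ = 3.1030rem
At 1.445: 1.271 × 1.445⁴ = 5.5414rem
Difference: 5.5414 − 3.1030 = 2.4384rem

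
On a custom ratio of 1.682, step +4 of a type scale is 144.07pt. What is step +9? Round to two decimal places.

Moving from step +4 to step +9 is 5 steps up, so multiply by r⁵.
144.07 × 1.682⁵ = 144.07 × 13.46263 ≈ 1939.561

1939.56pt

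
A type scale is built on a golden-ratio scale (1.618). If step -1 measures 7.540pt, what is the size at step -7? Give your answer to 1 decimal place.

7.540 ÷ 1.618⁶ = 7.540 ÷ 17.94201 ≈ 0.420

0.4pt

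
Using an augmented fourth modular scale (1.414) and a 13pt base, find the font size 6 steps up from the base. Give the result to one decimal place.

Each step on a modular scale multiplies by the ratio, so the size n steps from the base is base × ratioⁿ.
13.0 × 1.414⁶ = 13.0 × 7.99275 ≈ 103.91

103.9pt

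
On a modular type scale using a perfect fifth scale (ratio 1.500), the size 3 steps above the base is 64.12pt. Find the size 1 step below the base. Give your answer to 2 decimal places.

12.67pt

Moving from step +3 to step -1 is 4 steps down, so divide by r⁴.
64.12 ÷ 1.500⁴ = 64.12 ÷ 5.06250 ≈ 12.666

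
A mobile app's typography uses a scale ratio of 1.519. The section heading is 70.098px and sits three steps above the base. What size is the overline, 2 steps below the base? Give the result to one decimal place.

8.7px

70.098 ÷ 1.519⁵ = 70.098 ÷ 8.08703 ≈ 8.668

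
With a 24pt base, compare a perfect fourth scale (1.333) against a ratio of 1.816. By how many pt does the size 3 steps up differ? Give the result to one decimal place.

Perfect fourth: 24.0 × 1.333³ = 56.846pt
At 1.816: 24.0 × 1.816³ = 143.734pt
Difference: 143.734 − 56.846 = 86.888pt

86.9pt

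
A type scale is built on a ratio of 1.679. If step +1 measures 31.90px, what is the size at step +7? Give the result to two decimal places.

714.65px

The gap is 7 − (1) = 6 steps, so the factor is 1.679^6.
31.90 × 1.679⁶ = 31.90 × 22.40290 ≈ 714.652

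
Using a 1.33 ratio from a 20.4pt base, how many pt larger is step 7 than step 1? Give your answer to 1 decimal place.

123.0pt

Step 1: 20.4 × 1.33 = 27.132pt
Step 7: 20.4 × 1.33⁷ = 150.173pt
Difference: 150.173 − 27.132 = 123.041pt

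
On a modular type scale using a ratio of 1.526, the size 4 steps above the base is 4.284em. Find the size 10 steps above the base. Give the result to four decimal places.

4.284 × 1.526⁶ = 4.284 × 12.62779 ≈ 54.0974

54.0974em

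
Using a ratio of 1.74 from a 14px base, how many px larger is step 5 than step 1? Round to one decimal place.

198.9px

Step 1: 14.0 × 1.74 = 24.360px
Step 5: 14.0 × 1.74⁵ = 223.293px
Difference: 223.293 − 24.360 = 198.933px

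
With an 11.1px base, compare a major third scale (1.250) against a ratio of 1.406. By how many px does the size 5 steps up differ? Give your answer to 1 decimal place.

27.1px

Major third: 11.1 × 1.250⁵ = 33.875px
At 1.406: 11.1 × 1.406⁵ = 60.989px
Difference: 60.989 − 33.875 = 27.114px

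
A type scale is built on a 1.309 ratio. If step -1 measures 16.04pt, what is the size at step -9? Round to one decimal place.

1.9pt

16.04 ÷ 1.309⁸ = 16.04 ÷ 8.62020 ≈ 1.861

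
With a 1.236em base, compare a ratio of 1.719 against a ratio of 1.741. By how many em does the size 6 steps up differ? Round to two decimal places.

2.53em

At 1.719: 1.236 × 1.719⁶ = 31.8914em
At 1.741: 1.236 × 1.741⁶ = 34.4200em
Difference: 34.4200 − 31.8914 = 2.5286em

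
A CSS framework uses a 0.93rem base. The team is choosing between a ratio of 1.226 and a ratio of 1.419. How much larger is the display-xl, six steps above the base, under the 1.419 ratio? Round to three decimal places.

At 1.226: 0.93 × 1.226⁶ = 3.15810rem
At 1.419: 0.93 × 1.419⁶ = 7.59237rem
Difference: 7.59237 − 3.15810 = 4.43427rem

4.434rem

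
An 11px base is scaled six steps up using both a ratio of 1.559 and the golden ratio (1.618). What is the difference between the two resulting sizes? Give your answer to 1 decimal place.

At 1.559: 11.0 × 1.559⁶ = 157.932px
Golden ratio: 11.0 × 1.618⁶ = 197.362px
Difference: 197.362 − 157.932 = 39.430px

39.4px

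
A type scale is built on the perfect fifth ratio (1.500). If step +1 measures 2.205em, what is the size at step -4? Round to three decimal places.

0.290em

The gap is -4 − (1) = -5 steps, so the factor is 1.500^-5.
2.205 ÷ 1.500⁵ = 2.205 ÷ 7.59375 ≈ 0.290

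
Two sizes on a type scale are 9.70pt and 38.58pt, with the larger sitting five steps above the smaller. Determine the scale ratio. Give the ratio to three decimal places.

r⁵ = 38.58 / 9.70, so r = (38.58/9.70)^(1/5).
r = 3.9773^(1/5) ≈ 1.3180

1.318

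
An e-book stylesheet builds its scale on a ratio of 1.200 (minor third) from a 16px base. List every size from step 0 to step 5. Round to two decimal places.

Step 0: 16px
Step 1: 16.0 × 1.200 = 19.20
Step 2: 16.0 × 1.200² = 23.04
Step 3: 16.0 × 1.200³ = 27.65
Step 4: 16.0 × 1.200⁴ = 33.18
Step 5: 16.0 × 1.200⁵ = 39.81

16.00px, 19.20px, 23.04px, 27.65px, 33.18px, 39.81px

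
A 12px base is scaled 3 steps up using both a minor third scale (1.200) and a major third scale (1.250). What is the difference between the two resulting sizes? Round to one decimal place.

Minor third: 12.0 × 1.200³ = 20.736px
Major third: 12.0 × 1.250³ = 23.438px
Difference: 23.438 − 20.736 = 2.702px

2.7px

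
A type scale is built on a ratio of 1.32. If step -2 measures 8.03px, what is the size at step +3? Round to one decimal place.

Moving from step -2 to step +3 is 5 steps up, so multiply by r⁵.
8.03 × 1.32⁵ = 8.03 × 4.00746 ≈ 32.180

32.2px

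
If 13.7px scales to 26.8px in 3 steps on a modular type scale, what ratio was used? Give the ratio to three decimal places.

The ratio satisfies 13.7 × r³ = 26.8, so r = (26.8 / 13.7)^(1/3).
r = 1.9562^(1/3) ≈ 1.2507

1.251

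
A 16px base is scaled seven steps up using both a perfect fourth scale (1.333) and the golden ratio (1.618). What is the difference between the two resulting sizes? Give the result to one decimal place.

Perfect fourth: 16.0 × 1.333⁷ = 119.655px
Golden ratio: 16.0 × 1.618⁷ = 464.483px
Difference: 464.483 − 119.655 = 344.828px

344.8px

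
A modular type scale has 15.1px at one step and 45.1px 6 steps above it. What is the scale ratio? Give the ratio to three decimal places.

r⁶ = 45.1 / 15.1, so r = (45.1/15.1)^(1/6).
r = 2.9868^(1/6) ≈ 1.2001

1.200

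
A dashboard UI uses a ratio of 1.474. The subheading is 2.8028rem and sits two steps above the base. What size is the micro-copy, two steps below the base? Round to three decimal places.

The gap is -2 − (2) = -4 steps, so the factor is 1.474^-4.
2.8028 ÷ 1.474⁴ = 2.8028 ÷ 4.72052 ≈ 0.594

0.594rem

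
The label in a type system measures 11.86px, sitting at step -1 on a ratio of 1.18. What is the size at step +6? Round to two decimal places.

The gap is 6 − (-1) = 7 steps, so the factor is 1.18^7.
11.86 × 1.18⁷ = 11.86 × 3.18547 ≈ 37.780

37.78px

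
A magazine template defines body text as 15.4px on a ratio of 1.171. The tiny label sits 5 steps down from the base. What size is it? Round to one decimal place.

7.0px

Each step on a modular scale multiplies by the ratio, so the size n steps from the base is base × ratioⁿ.
15.4 ÷ 1.171⁵ = 15.4 ÷ 2.20183 ≈ 6.99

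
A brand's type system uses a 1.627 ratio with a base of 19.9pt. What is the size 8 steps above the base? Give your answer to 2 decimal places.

19.9 × 1.627⁸ = 19.9 × 49.10214 ≈ 977.13

977.13pt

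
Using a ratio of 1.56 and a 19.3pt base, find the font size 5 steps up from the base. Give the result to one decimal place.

Every step multiplies by the scale ratio.
19.3 × 1.56⁵ = 19.3 × 9.23896 ≈ 178.31

178.3pt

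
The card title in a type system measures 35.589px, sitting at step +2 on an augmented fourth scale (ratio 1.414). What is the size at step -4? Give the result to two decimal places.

4.45px

35.589 ÷ 1.414⁶ = 35.589 ÷ 7.99275 ≈ 4.453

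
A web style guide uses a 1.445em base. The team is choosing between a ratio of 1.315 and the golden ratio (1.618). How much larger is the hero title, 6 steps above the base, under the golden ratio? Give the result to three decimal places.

18.454em

At 1.315: 1.445 × 1.315⁶ = 7.47175em
Golden ratio: 1.445 × 1.618⁶ = 25.92621em
Difference: 25.92621 − 7.47175 = 18.45446em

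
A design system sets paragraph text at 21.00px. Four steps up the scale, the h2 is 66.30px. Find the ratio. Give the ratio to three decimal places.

1.333

The ratio satisfies 21.00 × r⁴ = 66.30, so r = (66.30 / 21.00)^(1/4).
r = 3.1571^(1/4) ≈ 1.3330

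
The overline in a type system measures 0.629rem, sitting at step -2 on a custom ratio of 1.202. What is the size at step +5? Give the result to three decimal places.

The gap is 5 − (-2) = 7 steps, so the factor is 1.202^7.
0.629 × 1.202⁷ = 0.629 × 3.62519 ≈ 2.280

2.280rem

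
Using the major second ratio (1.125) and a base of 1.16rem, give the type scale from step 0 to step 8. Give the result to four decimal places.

Step 0: 1.16rem
Step 1: 1.16 × 1.125 = 1.3050
Step 2: 1.16 × 1.125² = 1.4681
Step 3: 1.16 × 1.125³ = 1.6516
Step 4: 1.16 × 1.125⁴ = 1.8581
Step 5: 1.16 × 1.125⁵ = 2.0904
Step 6: 1.16 × 1.125⁶ = 2.3517
Step 7: 1.16 × 1.125⁷ = 2.6456
Step 8: 1.16 × 1.125⁸ = 2.9763

1.1600rem, 1.3050rem, 1.4681rem, 1.6516rem, 1.8581rem, 2.0904rem, 2.3517rem, 2.6456rem, 2.9763rem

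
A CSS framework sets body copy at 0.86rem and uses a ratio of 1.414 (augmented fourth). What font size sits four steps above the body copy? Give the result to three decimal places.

3.438rem

0.86 × 1.414⁴ = 0.86 × 3.99758 ≈ 3.438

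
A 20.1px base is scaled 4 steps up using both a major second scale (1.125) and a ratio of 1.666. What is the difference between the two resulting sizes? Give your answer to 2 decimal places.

Major second: 20.1 × 1.125⁴ = 32.1963px
At 1.666: 20.1 × 1.666⁴ = 154.8446px
Difference: 154.8446 − 32.1963 = 122.6483px

122.65px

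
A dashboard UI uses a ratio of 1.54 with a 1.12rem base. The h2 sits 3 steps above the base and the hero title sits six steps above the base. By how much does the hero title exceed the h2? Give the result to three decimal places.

Step 3: 1.12 × 1.54³ = 4.09054rem
Step 6: 1.12 × 1.54⁶ = 14.93972rem
Difference: 14.93972 − 4.09054 = 10.84918rem

10.849rem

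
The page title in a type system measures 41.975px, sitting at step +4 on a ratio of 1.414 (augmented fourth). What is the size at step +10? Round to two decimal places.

41.975 × 1.414⁶ = 41.975 × 7.99275 ≈ 335.496

335.50px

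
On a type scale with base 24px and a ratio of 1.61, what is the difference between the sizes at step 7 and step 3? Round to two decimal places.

572.81px

Step 3: 24.0 × 1.61³ = 100.1587px
Step 7: 24.0 × 1.61⁷ = 672.9648px
Difference: 672.9648 − 100.1587 = 572.8061px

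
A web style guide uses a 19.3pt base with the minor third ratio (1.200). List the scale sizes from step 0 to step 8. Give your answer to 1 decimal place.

Step 0: 19.3pt
Step 1: 19.3 × 1.200 = 23.2
Step 2: 19.3 × 1.200² = 27.8
Step 3: 19.3 × 1.200³ = 33.4
Step 4: 19.3 × 1.200⁴ = 40.0
Step 5: 19.3 × 1.200⁵ = 48.0
Step 6: 19.3 × 1.200⁶ = 57.6
Step 7: 19.3 × 1.200⁷ = 69.2
Step 8: 19.3 × 1.200⁸ = 83.0

19.3pt, 23.2pt, 27.8pt, 33.4pt, 40.0pt, 48.0pt, 57.6pt, 69.2pt, 83.0pt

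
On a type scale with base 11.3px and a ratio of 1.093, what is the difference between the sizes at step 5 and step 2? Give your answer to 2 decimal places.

4.13px

Step 2: 11.3 × 1.093² = 13.4995px
Step 5: 11.3 × 1.093⁵ = 17.6270px
Difference: 17.6270 − 13.4995 = 4.1275px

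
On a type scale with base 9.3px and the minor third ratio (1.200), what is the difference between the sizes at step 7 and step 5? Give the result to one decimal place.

10.2px

Step 5: 9.3 × 1.200⁵ = 23.141px
Step 7: 9.3 × 1.200⁷ = 33.324px
Difference: 33.324 − 23.141 = 10.183px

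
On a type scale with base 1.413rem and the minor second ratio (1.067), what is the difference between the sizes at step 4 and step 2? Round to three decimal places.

0.223rem

Step 2: 1.413 × 1.067² = 1.60868rem
Step 4: 1.413 × 1.067⁴ = 1.83147rem
Difference: 1.83147 − 1.60868 = 0.22279rem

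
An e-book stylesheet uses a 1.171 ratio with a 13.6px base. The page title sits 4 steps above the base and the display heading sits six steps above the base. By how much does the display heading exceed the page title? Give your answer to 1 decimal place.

Step 4: 13.6 × 1.171⁴ = 25.572px
Step 6: 13.6 × 1.171⁶ = 35.066px
Difference: 35.066 − 25.572 = 9.494px

9.5px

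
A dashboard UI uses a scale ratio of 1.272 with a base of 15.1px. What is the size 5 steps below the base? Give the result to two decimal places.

4.53px

15.1 ÷ 1.272⁵ = 15.1 ÷ 3.32993 ≈ 4.53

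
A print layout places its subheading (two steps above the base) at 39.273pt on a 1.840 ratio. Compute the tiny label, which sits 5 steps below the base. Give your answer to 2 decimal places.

0.55pt

39.273 ÷ 1.840⁷ = 39.273 ÷ 71.40436 ≈ 0.550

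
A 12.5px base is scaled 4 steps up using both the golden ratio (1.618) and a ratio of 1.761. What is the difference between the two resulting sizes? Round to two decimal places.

34.54px

Golden ratio: 12.5 × 1.618⁴ = 85.6691px
At 1.761: 12.5 × 1.761⁴ = 120.2119px
Difference: 120.2119 − 85.6691 = 34.5428px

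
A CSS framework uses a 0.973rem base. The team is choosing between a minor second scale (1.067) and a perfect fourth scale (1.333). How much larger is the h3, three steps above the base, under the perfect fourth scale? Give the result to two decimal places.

1.12rem

Minor second: 0.973 × 1.067³ = 1.1820rem
Perfect fourth: 0.973 × 1.333³ = 2.3046rem
Difference: 2.3046 − 1.1820 = 1.1226rem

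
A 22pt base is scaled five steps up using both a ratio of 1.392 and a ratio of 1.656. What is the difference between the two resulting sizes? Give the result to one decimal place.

159.0pt

At 1.392: 22.0 × 1.392⁵ = 114.979pt
At 1.656: 22.0 × 1.656⁵ = 273.983pt
Difference: 273.983 − 114.979 = 159.004pt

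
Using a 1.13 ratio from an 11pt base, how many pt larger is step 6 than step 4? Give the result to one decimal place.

Step 4: 11.0 × 1.13⁴ = 17.935pt
Step 6: 11.0 × 1.13⁶ = 22.901pt
Difference: 22.901 − 17.935 = 4.966pt

5.0pt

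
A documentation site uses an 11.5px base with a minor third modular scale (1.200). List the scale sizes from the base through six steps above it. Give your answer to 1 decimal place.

11.5px, 13.8px, 16.6px, 19.9px, 23.8px, 28.6px, 34.3px

Step 0: 11.5px
Step 1: 11.5 × 1.200 = 13.8
Step 2: 11.5 × 1.200² = 16.6
Step 3: 11.5 × 1.200³ = 19.9
Step 4: 11.5 × 1.200⁴ = 23.8
Step 5: 11.5 × 1.200⁵ = 28.6
Step 6: 11.5 × 1.200⁶ = 34.3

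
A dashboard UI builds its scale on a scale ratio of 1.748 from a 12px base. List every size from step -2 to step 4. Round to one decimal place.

Step -2: 12.0 ÷ 1.748² = 3.9
Step -1: 12.0 ÷ 1.748 = 6.9
Step 0: 12px
Step 1: 12.0 × 1.748 = 21.0
Step 2: 12.0 × 1.748² = 36.7
Step 3: 12.0 × 1.748³ = 64.1
Step 4: 12.0 × 1.748⁴ = 112.0

3.9px, 6.9px, 12.0px, 21.0px, 36.7px, 64.1px, 112.0px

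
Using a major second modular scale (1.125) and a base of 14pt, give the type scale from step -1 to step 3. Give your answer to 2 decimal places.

12.44pt, 14.00pt, 15.75pt, 17.72pt, 19.93pt

Step -1: 14.0 ÷ 1.125 = 12.44
Step 0: 14pt
Step 1: 14.0 × 1.125 = 15.75
Step 2: 14.0 × 1.125² = 17.72
Step 3: 14.0 × 1.125³ = 19.93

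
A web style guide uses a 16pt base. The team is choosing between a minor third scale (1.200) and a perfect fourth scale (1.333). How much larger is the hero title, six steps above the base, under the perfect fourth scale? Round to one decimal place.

Minor third: 16.0 × 1.200⁶ = 47.776pt
Perfect fourth: 16.0 × 1.333⁶ = 89.764pt
Difference: 89.764 − 47.776 = 41.988pt

42.0pt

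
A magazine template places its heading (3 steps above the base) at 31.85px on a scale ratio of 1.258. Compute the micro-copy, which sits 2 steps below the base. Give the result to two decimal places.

Moving from step +3 to step -2 is 5 steps down, so divide by r⁵.
31.85 ÷ 1.258⁵ = 31.85 ÷ 3.15067 ≈ 10.109

10.11px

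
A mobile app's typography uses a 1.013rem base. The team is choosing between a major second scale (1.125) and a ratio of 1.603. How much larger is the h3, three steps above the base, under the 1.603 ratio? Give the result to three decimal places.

Major second: 1.013 × 1.125³ = 1.44234rem
At 1.603: 1.013 × 1.603³ = 4.17263rem
Difference: 4.17263 − 1.44234 = 2.73029rem

2.730rem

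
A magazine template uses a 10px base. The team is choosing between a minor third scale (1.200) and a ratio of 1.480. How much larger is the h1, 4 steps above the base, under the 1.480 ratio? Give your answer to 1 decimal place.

Minor third: 10.0 × 1.200⁴ = 20.736px
At 1.480: 10.0 × 1.480⁴ = 47.979px
Difference: 47.979 − 20.736 = 27.243px

27.2px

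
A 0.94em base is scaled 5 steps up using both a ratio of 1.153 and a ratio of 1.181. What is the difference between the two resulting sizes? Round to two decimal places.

0.24em

At 1.153: 0.94 × 1.153⁵ = 1.9155em
At 1.181: 0.94 × 1.181⁵ = 2.1596em
Difference: 2.1596 − 1.9155 = 0.2441em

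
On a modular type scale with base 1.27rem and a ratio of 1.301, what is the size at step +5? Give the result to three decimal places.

Every step multiplies by the scale ratio.
1.27 × 1.301⁵ = 1.27 × 3.72723 ≈ 4.734

4.734rem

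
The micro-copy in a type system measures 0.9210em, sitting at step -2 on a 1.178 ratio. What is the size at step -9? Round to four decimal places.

0.9210 ÷ 1.178⁷ = 0.9210 ÷ 3.14787 ≈ 0.2926

0.2926em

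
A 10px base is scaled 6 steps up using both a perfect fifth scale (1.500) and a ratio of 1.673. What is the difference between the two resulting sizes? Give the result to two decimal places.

105.36px

Perfect fifth: 10.0 × 1.500⁶ = 113.9062px
At 1.673: 10.0 × 1.673⁶ = 219.2682px
Difference: 219.2682 − 113.9062 = 105.3620px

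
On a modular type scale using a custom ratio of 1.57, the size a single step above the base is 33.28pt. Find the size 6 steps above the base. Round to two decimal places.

The gap is 6 − (1) = 5 steps, so the factor is 1.57^5.
33.28 × 1.57⁵ = 33.28 × 9.53890 ≈ 317.455

317.45pt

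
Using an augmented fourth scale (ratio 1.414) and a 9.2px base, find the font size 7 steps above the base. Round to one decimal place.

9.2 × 1.414⁷ = 9.2 × 11.30175 ≈ 103.98

104.0px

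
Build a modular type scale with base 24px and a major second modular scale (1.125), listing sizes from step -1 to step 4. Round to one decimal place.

21.3px, 24.0px, 27.0px, 30.4px, 34.2px, 38.4px

Step -1: 24.0 ÷ 1.125 = 21.3
Step 0: 24px
Step 1: 24.0 × 1.125 = 27.0
Step 2: 24.0 × 1.125² = 30.4
Step 3: 24.0 × 1.125³ = 34.2
Step 4: 24.0 × 1.125⁴ = 38.4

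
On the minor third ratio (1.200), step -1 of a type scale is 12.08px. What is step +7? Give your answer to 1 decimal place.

12.08 × 1.200⁸ = 12.08 × 4.29982 ≈ 51.942

51.9px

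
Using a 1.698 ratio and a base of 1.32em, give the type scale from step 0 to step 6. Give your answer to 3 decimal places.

Step 0: 1.32em
Step 1: 1.32 × 1.698 = 2.241
Step 2: 1.32 × 1.698² = 3.806
Step 3: 1.32 × 1.698³ = 6.462
Step 4: 1.32 × 1.698⁴ = 10.973
Step 5: 1.32 × 1.698⁵ = 18.632
Step 6: 1.32 × 1.698⁶ = 31.637

1.320em, 2.241em, 3.806em, 6.462em, 10.973em, 18.632em, 31.637em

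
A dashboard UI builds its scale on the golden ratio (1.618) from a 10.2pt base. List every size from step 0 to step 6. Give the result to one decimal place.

10.2pt, 16.5pt, 26.7pt, 43.2pt, 69.9pt, 113.1pt, 183.0pt

Step 0: 10.2pt
Step 1: 10.2 × 1.618 = 16.5
Step 2: 10.2 × 1.618² = 26.7
Step 3: 10.2 × 1.618³ = 43.2
Step 4: 10.2 × 1.618⁴ = 69.9
Step 5: 10.2 × 1.618⁵ = 113.1
Step 6: 10.2 × 1.618⁶ = 183.0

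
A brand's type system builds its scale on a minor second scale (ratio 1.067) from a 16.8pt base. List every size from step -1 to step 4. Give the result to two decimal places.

15.75pt, 16.80pt, 17.93pt, 19.13pt, 20.41pt, 21.78pt

Step -1: 16.8 ÷ 1.067 = 15.75
Step 0: 16.8pt
Step 1: 16.8 × 1.067 = 17.93
Step 2: 16.8 × 1.067² = 19.13
Step 3: 16.8 × 1.067³ = 20.41
Step 4: 16.8 × 1.067⁴ = 21.78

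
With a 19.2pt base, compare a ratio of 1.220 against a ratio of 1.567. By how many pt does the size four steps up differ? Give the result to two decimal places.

At 1.220: 19.2 × 1.220⁴ = 42.5344pt
At 1.567: 19.2 × 1.567⁴ = 115.7650pt
Difference: 115.7650 − 42.5344 = 73.2306pt

73.23pt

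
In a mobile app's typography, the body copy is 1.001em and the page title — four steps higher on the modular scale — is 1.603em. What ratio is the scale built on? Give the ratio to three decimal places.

1.125

r⁴ = 1.603 / 1.001, so r = (1.603/1.001)^(1/4).
r = 1.6014^(1/4) ≈ 1.1249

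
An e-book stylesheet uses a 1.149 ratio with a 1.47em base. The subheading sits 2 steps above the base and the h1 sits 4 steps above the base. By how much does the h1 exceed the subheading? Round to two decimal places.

0.62em

Step 2: 1.47 × 1.149² = 1.9407em
Step 4: 1.47 × 1.149⁴ = 2.5621em
Difference: 2.5621 − 1.9407 = 0.6214em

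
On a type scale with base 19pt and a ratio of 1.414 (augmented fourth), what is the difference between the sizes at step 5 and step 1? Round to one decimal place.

Step 1: 19.0 × 1.414 = 26.866pt
Step 5: 19.0 × 1.414⁵ = 107.399pt
Difference: 107.399 − 26.866 = 80.533pt

80.5pt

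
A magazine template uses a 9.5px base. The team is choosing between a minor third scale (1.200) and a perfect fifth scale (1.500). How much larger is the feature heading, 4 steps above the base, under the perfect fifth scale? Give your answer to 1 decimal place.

Minor third: 9.5 × 1.200⁴ = 19.699px
Perfect fifth: 9.5 × 1.500⁴ = 48.094px
Difference: 48.094 − 19.699 = 28.395px

28.4px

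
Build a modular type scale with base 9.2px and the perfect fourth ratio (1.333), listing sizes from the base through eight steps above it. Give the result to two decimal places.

Step 0: 9.2px
Step 1: 9.2 × 1.333 = 12.26
Step 2: 9.2 × 1.333² = 16.35
Step 3: 9.2 × 1.333³ = 21.79
Step 4: 9.2 × 1.333⁴ = 29.05
Step 5: 9.2 × 1.333⁵ = 38.72
Step 6: 9.2 × 1.333⁶ = 51.61
Step 7: 9.2 × 1.333⁷ = 68.80
Step 8: 9.2 × 1.333⁸ = 91.71

9.20px, 12.26px, 16.35px, 21.79px, 29.05px, 38.72px, 51.61px, 68.80px, 91.71px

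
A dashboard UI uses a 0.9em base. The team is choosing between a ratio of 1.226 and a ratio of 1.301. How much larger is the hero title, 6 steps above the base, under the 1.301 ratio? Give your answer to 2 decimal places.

1.31em

At 1.226: 0.9 × 1.226⁶ = 3.0562em
At 1.301: 0.9 × 1.301⁶ = 4.3642em
Difference: 4.3642 − 3.0562 = 1.3080em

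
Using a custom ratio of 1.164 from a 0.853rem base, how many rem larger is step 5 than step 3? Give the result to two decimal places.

0.48rem

Step 3: 0.853 × 1.164³ = 1.3453rem
Step 5: 0.853 × 1.164⁵ = 1.8227rem
Difference: 1.8227 − 1.3453 = 0.4774rem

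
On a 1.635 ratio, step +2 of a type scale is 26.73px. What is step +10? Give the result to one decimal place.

26.73 × 1.635⁸ = 26.73 × 51.06720 ≈ 1365.026

1365.0px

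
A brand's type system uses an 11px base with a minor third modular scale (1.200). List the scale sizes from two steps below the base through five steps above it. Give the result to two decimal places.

7.64px, 9.17px, 11.00px, 13.20px, 15.84px, 19.01px, 22.81px, 27.37px

Step -2: 11.0 ÷ 1.200² = 7.64
Step -1: 11.0 ÷ 1.200 = 9.17
Step 0: 11px
Step 1: 11.0 × 1.200 = 13.20
Step 2: 11.0 × 1.200² = 15.84
Step 3: 11.0 × 1.200³ = 19.01
Step 4: 11.0 × 1.200⁴ = 22.81
Step 5: 11.0 × 1.200⁵ = 27.37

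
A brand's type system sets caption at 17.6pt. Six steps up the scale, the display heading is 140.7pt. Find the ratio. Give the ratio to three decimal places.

1.414

The ratio satisfies 17.6 × r⁶ = 140.7, so r = (140.7 / 17.6)^(1/6).
r = 7.9943^(1/6) ≈ 1.4140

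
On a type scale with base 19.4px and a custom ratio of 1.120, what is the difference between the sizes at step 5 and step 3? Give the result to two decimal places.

6.93px

Step 3: 19.4 × 1.120³ = 27.2556px
Step 5: 19.4 × 1.120⁵ = 34.1894px
Difference: 34.1894 − 27.2556 = 6.9338px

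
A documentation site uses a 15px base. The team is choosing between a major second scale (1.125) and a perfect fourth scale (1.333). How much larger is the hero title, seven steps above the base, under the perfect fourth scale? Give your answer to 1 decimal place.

78.0px

Major second: 15.0 × 1.125⁷ = 34.210px
Perfect fourth: 15.0 × 1.333⁷ = 112.177px
Difference: 112.177 − 34.210 = 77.967px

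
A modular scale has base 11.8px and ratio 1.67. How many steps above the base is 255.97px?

6

1.67ⁿ = 255.97 / 11.8 = 21.6924
n = ln(21.6924) / ln(1.67) = 3.0770 / 0.5128 ≈ 6.00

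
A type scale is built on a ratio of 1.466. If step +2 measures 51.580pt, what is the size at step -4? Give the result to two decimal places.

5.20pt

51.580 ÷ 1.466⁶ = 51.580 ÷ 9.92668 ≈ 5.196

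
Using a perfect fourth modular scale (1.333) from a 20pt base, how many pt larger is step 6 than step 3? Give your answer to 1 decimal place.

64.8pt

Step 3: 20.0 × 1.333³ = 47.372pt
Step 6: 20.0 × 1.333⁶ = 112.205pt
Difference: 112.205 − 47.372 = 64.833pt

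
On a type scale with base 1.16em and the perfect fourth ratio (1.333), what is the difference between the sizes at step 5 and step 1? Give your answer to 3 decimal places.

3.336em

Step 1: 1.16 × 1.333 = 1.54628em
Step 5: 1.16 × 1.333⁵ = 4.88212em
Difference: 4.88212 − 1.54628 = 3.33584em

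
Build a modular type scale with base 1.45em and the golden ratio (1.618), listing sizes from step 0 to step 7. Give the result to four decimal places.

Step 0: 1.45em
Step 1: 1.45 × 1.618 = 2.3461
Step 2: 1.45 × 1.618² = 3.7960
Step 3: 1.45 × 1.618³ = 6.1419
Step 4: 1.45 × 1.618⁴ = 9.9376
Step 5: 1.45 × 1.618⁵ = 16.0791
Step 6: 1.45 × 1.618⁶ = 26.0159
Step 7: 1.45 × 1.618⁷ = 42.0938

1.4500em, 2.3461em, 3.7960em, 6.1419em, 9.9376em, 16.0791em, 26.0159em, 42.0938em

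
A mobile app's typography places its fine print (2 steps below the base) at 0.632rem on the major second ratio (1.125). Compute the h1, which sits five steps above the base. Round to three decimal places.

The gap is 5 − (-2) = 7 steps, so the factor is 1.125^7.
0.632 × 1.125⁷ = 0.632 × 2.28070 ≈ 1.441

1.441rem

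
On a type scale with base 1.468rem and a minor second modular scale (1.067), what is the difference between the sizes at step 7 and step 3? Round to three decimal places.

0.528rem

Step 3: 1.468 × 1.067³ = 1.78328rem
Step 7: 1.468 × 1.067⁷ = 2.31141rem
Difference: 2.31141 − 1.78328 = 0.52813rem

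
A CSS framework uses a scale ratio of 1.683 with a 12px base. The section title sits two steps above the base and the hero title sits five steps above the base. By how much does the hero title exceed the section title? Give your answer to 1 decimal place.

Step 2: 12.0 × 1.683² = 33.990px
Step 5: 12.0 × 1.683⁵ = 162.032px
Difference: 162.032 − 33.990 = 128.042px

128.0px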